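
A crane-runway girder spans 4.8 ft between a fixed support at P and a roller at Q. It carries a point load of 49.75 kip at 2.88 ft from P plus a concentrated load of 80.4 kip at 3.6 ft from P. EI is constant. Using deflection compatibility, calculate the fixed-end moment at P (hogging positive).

Release the roller at Q. Primary structure: cantilever fixed at P.
Deflection at Q on the released cantilever, summing each load's contribution:
  point load 49.75 at a = 2.88: Pa²(3L − a)/(6EI) = 792.3/EI
  point load 80.4 at a = 3.6: Pa²(3L − a)/(6EI) = 1876/EI
  δ_0 = 2668/EI
Flexibility coefficient — unit upward force at Q: δ_{QQ} = L³/(3EI) = 36.86/EI.
Compatibility at Q: δ_0 − R_Q·δ_{QQ} = 0, so R_Q = 2668/36.86 = 72.37 kip.
Moment equilibrium about P: M_P = Σ(load moments about P) − R_Q·L = 432.7 − 72.37×4.8 = 85.34 kip·ft.

M_P = 85.34 kip·ft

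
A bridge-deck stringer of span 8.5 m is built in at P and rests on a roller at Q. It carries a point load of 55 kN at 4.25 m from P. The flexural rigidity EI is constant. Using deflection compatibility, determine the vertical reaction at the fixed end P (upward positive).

R_P = 37.81 kN

Take the reaction at Q as the redundant and release it; the primary structure is a cantilever fixed at P.
Primary-structure tip deflection at Q by superposition:
  point load 55 at a = 4.25: Pa²(3L − a)/(6EI) = 3518/EI
Tip deflection under a unit load at Q: L³/(3EI) = 204.7/EI.
The prop prevents deflection at Q: R_Q = δ_0/δ_{QQ} = 3518/204.7 = 17.19 kN.
Vertical equilibrium: R_P = ΣP − R_Q = 55 − 17.19 = 37.81 kN.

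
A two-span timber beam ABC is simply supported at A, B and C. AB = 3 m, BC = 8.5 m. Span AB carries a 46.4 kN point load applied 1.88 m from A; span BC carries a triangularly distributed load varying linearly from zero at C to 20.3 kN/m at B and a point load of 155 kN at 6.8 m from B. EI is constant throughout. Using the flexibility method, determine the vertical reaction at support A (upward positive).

Release continuity at B by inserting a hinge; the redundant is the internal moment M_B. The primary structure is two simply-supported spans AB and BC.
Discontinuity in slope at B on the released structure — sum the simple-span end rotations:
  span AB: point load 46.4 at a = 1.88: Pab(L + a)/(6LEI) = 26.49/EI
  span BC: triangular load, peak 20.3: w₀L³/(45EI) = 277/EI
  span BC: point load 155 at a = 6.8: Pab(L + b)/(6LEI) = 358.4/EI
  relative rotation θ_0 = (26.49 + 635.4)/EI = 661.9/EI
A unit hogging moment at B produces rotation L₁/(3EI) + L₂/(3EI) = 3.833/EI.
Compatibility: M_B·(L₁+L₂)/(3EI) = θ_0, giving M_B = 172.7 kN·m (hogging).
Span AB, ΣM about A with M_B applied at B: R_B^{AB}·3 = 87.23 + 172.7, so R_B^{AB} = 86.63 kN and R_A = 46.4 − 86.63 = -40.23 kN.

R_A = -40.23 kN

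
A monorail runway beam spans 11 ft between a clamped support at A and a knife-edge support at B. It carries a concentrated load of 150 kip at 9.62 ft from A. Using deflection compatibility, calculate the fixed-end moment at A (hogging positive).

M_A = 101.9 kip·ft

Release the roller at B. Primary structure: cantilever fixed at A.
Primary-structure tip deflection at B by superposition:
  point load 150 at a = 9.62: Pa²(3L − a)/(6EI) = 54092/EI
Tip deflection under a unit load at B: L³/(3EI) = 443.7/EI.
Compatibility at B: δ_0 − R_B·δ_{BB} = 0, so R_B = 54092/443.7 = 121.9 kip.
Moment equilibrium about A: M_A = Σ(load moments about A) − R_B·L = 1443 − 121.9×11 = 101.9 kip·ft.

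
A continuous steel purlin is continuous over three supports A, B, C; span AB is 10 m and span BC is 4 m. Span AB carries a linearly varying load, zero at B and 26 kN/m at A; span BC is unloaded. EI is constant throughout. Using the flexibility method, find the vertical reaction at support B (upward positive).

R_B = 81.25 kN

Insert a hinge at B; M_B is the redundant, and each span becomes simply supported.
End slopes at the hinge B, treating each span as simply supported:
  span AB: triangular load, peak 26: 7w₀L³/(360EI) = 505.6/EI
  relative rotation θ_0 = (505.6 + 0)/EI = 505.6/EI
A unit hogging moment at B produces rotation L₁/(3EI) + L₂/(3EI) = 4.667/EI.
Slope continuity at B: θ_0 = M_B·4.667/EI, so M_B = 505.6/4.667 = 108.3 kN·m (hogging).
Span AB, ΣM about A with M_B applied at B: R_B^{AB}·10 = 433.3 + 108.3, so R_B^{AB} = 54.17 kN and R_A = 130 − 54.17 = 75.83 kN.
Span BC, ΣM about C: R_B^{BC}·4 = 0 + 108.3, so R_B^{BC} = 27.08 kN and R_C = 0 − 27.08 = -27.08 kN.
R_B = 54.17 + 27.08 = 81.25 kN.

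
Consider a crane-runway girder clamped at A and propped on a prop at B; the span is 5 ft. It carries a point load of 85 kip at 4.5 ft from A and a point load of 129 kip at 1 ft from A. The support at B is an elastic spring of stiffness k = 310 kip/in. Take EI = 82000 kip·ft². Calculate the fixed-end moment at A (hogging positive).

M_A = 251.5 kip·ft

Choose R_B as the redundant. The primary structure is the cantilever fixed at A.
Downward deflection at the released point B due to the loads:
  point load 85 at a = 4.5: Pa²(3L − a)/(6EI) = 3012/EI
  point load 129 at a = 1: Pa²(3L − a)/(6EI) = 301/EI
  δ_0 = 3313/EI
Tip deflection under a unit load at B: L³/(3EI) = 41.67/EI.
With EI = 82000 kip·ft²: δ_0 = 0.040405 ft and δ_{BB} = 0.000508 ft/kip.
Compatibility — the spring shortens by R_B/k under the reaction it provides: δ_0 − R_B·δ_{BB} = R_B/k. With 1/k = 1/(310×12) ft/kip = 0.000269 ft/kip, R_B = δ_0 / (δ_{BB} + 1/k) = 0.040405 / (0.000508 + 0.000269) = 52 kip.
Moment equilibrium about A: M_A = Σ(load moments about A) − R_B·L = 511.5 − 52×5 = 251.5 kip·ft.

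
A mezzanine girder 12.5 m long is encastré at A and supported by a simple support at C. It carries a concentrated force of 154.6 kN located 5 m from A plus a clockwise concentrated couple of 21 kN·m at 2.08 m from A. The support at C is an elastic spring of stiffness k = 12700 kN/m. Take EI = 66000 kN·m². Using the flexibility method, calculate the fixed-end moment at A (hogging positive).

M_A = 385.7 kN·m

Release the roller at C. Primary structure: cantilever fixed at A.
Deflection at C on the released cantilever, summing each load's contribution:
  point load 154.6 at a = 5: Pa²(3L − a)/(6EI) = 20935/EI
  clockwise couple 21 at a = 2.08: M₀a(2L − a)/(2EI) = 500.6/EI
  δ_0 = 21436/EI
Flexibility coefficient — unit upward force at C: δ_{CC} = L³/(3EI) = 651/EI.
With EI = 66000 kN·m²: δ_0 = 0.32479 m and δ_{CC} = 0.009864 m/kN.
Compatibility — the spring shortens by R_C/k under the reaction it provides: δ_0 − R_C·δ_{CC} = R_C/k. With 1/k = 0.000079 m/kN, R_C = δ_0 / (δ_{CC} + 1/k) = 0.32479 / (0.009864 + 0.000079) = 32.66 kN.
Moment equilibrium about A: M_A = Σ(load moments about A) − R_C·L = 794 − 32.66×12.5 = 385.7 kN·m.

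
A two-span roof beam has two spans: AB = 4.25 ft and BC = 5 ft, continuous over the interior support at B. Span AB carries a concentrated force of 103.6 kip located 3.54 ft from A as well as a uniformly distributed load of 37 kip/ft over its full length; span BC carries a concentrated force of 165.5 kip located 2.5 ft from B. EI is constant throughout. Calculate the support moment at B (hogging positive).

M_B = 148 kip·ft

Release continuity at B by inserting a hinge; the redundant is the internal moment M_B. The primary structure is two simply-supported spans AB and BC.
Rotations at B on the released spans (each span's end-slope, ×1/EI):
  span AB: point load 103.6 at a = 3.54: Pab(L + a)/(6LEI) = 79.55/EI
  span AB: UDL 37: wL³/(24EI) = 118.3/EI
  span BC: point load 165.5 at a = 2.5: Pab(L + b)/(6LEI) = 258.6/EI
  relative rotation θ_0 = (197.9 + 258.6)/EI = 456.5/EI
A unit hogging moment at B produces rotation L₁/(3EI) + L₂/(3EI) = 3.083/EI.
Slope continuity at B: θ_0 = M_B·3.083/EI, so M_B = 456.5/3.083 = 148 kip·ft (hogging).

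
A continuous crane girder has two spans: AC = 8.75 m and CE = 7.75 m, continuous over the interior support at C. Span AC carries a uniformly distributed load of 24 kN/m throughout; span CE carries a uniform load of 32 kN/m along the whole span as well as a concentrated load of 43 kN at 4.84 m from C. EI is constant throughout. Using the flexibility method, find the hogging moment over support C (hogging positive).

Release continuity at C by inserting a hinge; the redundant is the internal moment M_C. The primary structure is two simply-supported spans AC and CE.
End slopes at the hinge C, treating each span as simply supported:
  span AC: UDL 24: wL³/(24EI) = 669.9/EI
  span CE: UDL 32: wL³/(24EI) = 620.6/EI
  span CE: point load 43 at a = 4.84: Pab(L + b)/(6LEI) = 138.8/EI
  relative rotation θ_0 = (669.9 + 759.5)/EI = 1429/EI
A unit hogging moment at C produces rotation L₁/(3EI) + L₂/(3EI) = 5.5/EI.
Compatibility: M_C·(L₁+L₂)/(3EI) = θ_0, giving M_C = 259.9 kN·m (hogging).

M_C = 259.9 kN·m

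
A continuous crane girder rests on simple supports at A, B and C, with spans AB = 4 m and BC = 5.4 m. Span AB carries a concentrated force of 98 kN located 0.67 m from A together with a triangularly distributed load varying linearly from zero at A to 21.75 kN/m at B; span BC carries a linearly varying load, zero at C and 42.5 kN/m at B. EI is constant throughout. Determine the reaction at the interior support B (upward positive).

R_B = 152.8 kN

Insert a hinge at B; M_B is the redundant, and each span becomes simply supported.
Discontinuity in slope at B on the released structure — sum the simple-span end rotations:
  span AB: point load 98 at a = 0.67: Pab(L + a)/(6LEI) = 42.55/EI
  span AB: triangular load, peak 21.75: w₀L³/(45EI) = 30.93/EI
  span BC: triangular load, peak 42.5: w₀L³/(45EI) = 148.7/EI
  relative rotation θ_0 = (73.48 + 148.7)/EI = 222.2/EI
A unit hogging moment at B produces rotation L₁/(3EI) + L₂/(3EI) = 3.133/EI.
Slope continuity at B: θ_0 = M_B·3.133/EI, so M_B = 222.2/3.133 = 70.91 kN·m (hogging).
Span AB, ΣM about A with M_B applied at B: R_B^{AB}·4 = 181.7 + 70.91, so R_B^{AB} = 63.14 kN and R_A = 141.5 − 63.14 = 78.36 kN.
Span BC, ΣM about C: R_B^{BC}·5.4 = 413.1 + 70.91, so R_B^{BC} = 89.63 kN and R_C = 114.8 − 89.63 = 25.12 kN.
R_B = 63.14 + 89.63 = 152.8 kN.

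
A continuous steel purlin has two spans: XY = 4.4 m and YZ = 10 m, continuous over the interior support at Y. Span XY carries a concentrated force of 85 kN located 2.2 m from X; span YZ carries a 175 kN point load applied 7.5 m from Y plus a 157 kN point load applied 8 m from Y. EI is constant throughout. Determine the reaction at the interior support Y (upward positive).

R_Y = 205.5 kN

Take M_Y as the redundant. Released structure: two simple spans XY and YZ with a hinge at Y.
End slopes at the hinge Y, treating each span as simply supported:
  span XY: point load 85 at a = 2.2: Pab(L + a)/(6LEI) = 102.8/EI
  span YZ: point load 175 at a = 7.5: Pab(L + b)/(6LEI) = 683.6/EI
  span YZ: point load 157 at a = 8: Pab(L + b)/(6LEI) = 502.4/EI
  relative rotation θ_0 = (102.8 + 1186)/EI = 1289/EI
A unit hogging moment at Y produces rotation L₁/(3EI) + L₂/(3EI) = 4.8/EI.
Slope continuity at Y: θ_0 = M_Y·4.8/EI, so M_Y = 1289/4.8 = 268.5 kN·m (hogging).
Span XY, ΣM about X with M_Y applied at Y: R_Y^{XY}·4.4 = 187 + 268.5, so R_Y^{XY} = 103.5 kN and R_X = 85 − 103.5 = -18.52 kN.
Span YZ, ΣM about Z: R_Y^{YZ}·10 = 751.5 + 268.5, so R_Y^{YZ} = 102 kN and R_Z = 332 − 102 = 230 kN.
R_Y = 103.5 + 102 = 205.5 kN.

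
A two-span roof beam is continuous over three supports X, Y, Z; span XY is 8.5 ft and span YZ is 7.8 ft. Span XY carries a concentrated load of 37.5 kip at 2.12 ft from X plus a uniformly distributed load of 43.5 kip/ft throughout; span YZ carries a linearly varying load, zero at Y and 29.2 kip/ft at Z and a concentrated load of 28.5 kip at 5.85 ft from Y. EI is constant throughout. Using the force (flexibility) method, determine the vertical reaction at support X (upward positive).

R_X = 179.3 kip

Take M_Y as the redundant. Released structure: two simple spans XY and YZ with a hinge at Y.
End slopes at the hinge Y, treating each span as simply supported:
  span XY: point load 37.5 at a = 2.12: Pab(L + a)/(6LEI) = 105.6/EI
  span XY: UDL 43.5: wL³/(24EI) = 1113/EI
  span YZ: triangular load, peak 29.2: 7w₀L³/(360EI) = 269.4/EI
  span YZ: point load 28.5 at a = 5.85: Pab(L + b)/(6LEI) = 67.73/EI
  relative rotation θ_0 = (1219 + 337.2)/EI = 1556/EI
A unit hogging moment at Y produces rotation L₁/(3EI) + L₂/(3EI) = 5.433/EI.
Slope continuity at Y: θ_0 = M_Y·5.433/EI, so M_Y = 1556/5.433 = 286.4 kip·ft (hogging).
Span XY, ΣM about X with M_Y applied at Y: R_Y^{XY}·8.5 = 1651 + 286.4, so R_Y^{XY} = 227.9 kip and R_X = 407.2 − 227.9 = 179.3 kip.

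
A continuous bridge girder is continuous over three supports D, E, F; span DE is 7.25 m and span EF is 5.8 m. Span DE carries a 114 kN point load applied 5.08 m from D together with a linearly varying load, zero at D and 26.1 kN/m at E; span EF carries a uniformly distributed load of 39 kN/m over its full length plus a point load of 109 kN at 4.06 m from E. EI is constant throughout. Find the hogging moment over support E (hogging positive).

Insert a hinge at E; M_E is the redundant, and each span becomes simply supported.
Rotations at E on the released spans (each span's end-slope, ×1/EI):
  span DE: point load 114 at a = 5.08: Pab(L + a)/(6LEI) = 356.2/EI
  span DE: triangular load, peak 26.1: w₀L³/(45EI) = 221/EI
  span EF: UDL 39: wL³/(24EI) = 317.1/EI
  span EF: point load 109 at a = 4.06: Pab(L + b)/(6LEI) = 166.8/EI
  relative rotation θ_0 = (577.2 + 483.9)/EI = 1061/EI
A unit hogging moment at E produces rotation L₁/(3EI) + L₂/(3EI) = 4.35/EI.
Slope continuity at E: θ_0 = M_E·4.35/EI, so M_E = 1061/4.35 = 243.9 kN·m (hogging).

M_E = 243.9 kN·m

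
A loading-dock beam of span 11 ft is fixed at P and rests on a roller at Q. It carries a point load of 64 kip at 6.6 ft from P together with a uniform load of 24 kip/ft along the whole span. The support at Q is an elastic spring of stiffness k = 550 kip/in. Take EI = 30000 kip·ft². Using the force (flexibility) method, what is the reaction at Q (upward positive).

R_Q = 125.4 kip

Take the reaction at Q as the redundant and release it; the primary structure is a cantilever fixed at P.
Downward deflection at the released point Q due to the loads:
  point load 64 at a = 6.6: Pa²(3L − a)/(6EI) = 12266/EI
  UDL 24: wL⁴/(8EI) = 43923/EI
  δ_0 = 56189/EI
Tip deflection under a unit load at Q: L³/(3EI) = 443.7/EI.
With EI = 30000 kip·ft²: δ_0 = 1.873 ft and δ_{QQ} = 0.014789 ft/kip.
Compatibility — the spring shortens by R_Q/k under the reaction it provides: δ_0 − R_Q·δ_{QQ} = R_Q/k. With 1/k = 1/(550×12) ft/kip = 0.000152 ft/kip, R_Q = δ_0 / (δ_{QQ} + 1/k) = 1.873 / (0.014789 + 0.000152) = 125.4 kip.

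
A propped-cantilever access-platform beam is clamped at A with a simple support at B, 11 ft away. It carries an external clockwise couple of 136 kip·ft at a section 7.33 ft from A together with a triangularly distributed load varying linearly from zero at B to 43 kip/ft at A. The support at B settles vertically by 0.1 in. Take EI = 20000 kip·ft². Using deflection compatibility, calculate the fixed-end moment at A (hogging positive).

M_A = 305.7 kip·ft

Release the roller at B. Primary structure: cantilever fixed at A.
Deflection at B on the released cantilever, summing each load's contribution:
  clockwise couple 136 at a = 7.33: M₀a(2L − a)/(2EI) = 7312/EI
  triangular load, peak 43 at the fixed end: w₀L⁴/(30EI) = 20985/EI
  δ_0 = 28298/EI
Flexibility coefficient — unit upward force at B: δ_{BB} = L³/(3EI) = 443.7/EI.
With EI = 20000 kip·ft²: δ_0 = 1.4149 ft and δ_{BB} = 0.022183 ft/kip.
Compatibility — the beam at B must follow the support down by 0.008333 ft: δ_0 − R_B·δ_{BB} = 0.008333, so R_B = (1.4149 − 0.008333)/0.022183 = 63.41 kip.
Moment equilibrium about A: M_A = Σ(load moments about A) − R_B·L = 1003 − 63.41×11 = 305.7 kip·ft.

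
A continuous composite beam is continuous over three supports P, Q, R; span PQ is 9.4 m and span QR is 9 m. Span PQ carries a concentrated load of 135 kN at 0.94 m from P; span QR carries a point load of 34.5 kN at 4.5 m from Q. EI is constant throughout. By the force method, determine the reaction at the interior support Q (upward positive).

R_Q = 43.92 kN

Insert a hinge at Q; M_Q is the redundant, and each span becomes simply supported.
Discontinuity in slope at Q on the released structure — sum the simple-span end rotations:
  span PQ: point load 135 at a = 0.94: Pab(L + a)/(6LEI) = 196.8/EI
  span QR: point load 34.5 at a = 4.5: Pab(L + b)/(6LEI) = 174.7/EI
  relative rotation θ_0 = (196.8 + 174.7)/EI = 371.5/EI
A unit hogging moment at Q produces rotation L₁/(3EI) + L₂/(3EI) = 6.133/EI.
Slope continuity at Q: θ_0 = M_Q·6.133/EI, so M_Q = 371.5/6.133 = 60.57 kN·m (hogging).
Span PQ, ΣM about P with M_Q applied at Q: R_Q^{PQ}·9.4 = 126.9 + 60.57, so R_Q^{PQ} = 19.94 kN and R_P = 135 − 19.94 = 115.1 kN.
Span QR, ΣM about R: R_Q^{QR}·9 = 155.2 + 60.57, so R_Q^{QR} = 23.98 kN and R_R = 34.5 − 23.98 = 10.52 kN.
R_Q = 19.94 + 23.98 = 43.92 kN.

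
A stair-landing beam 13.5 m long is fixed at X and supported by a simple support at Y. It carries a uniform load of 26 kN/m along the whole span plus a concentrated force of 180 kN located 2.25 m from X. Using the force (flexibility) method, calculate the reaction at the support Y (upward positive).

Choose R_Y as the redundant. The primary structure is the cantilever fixed at X.
Primary-structure tip deflection at Y by superposition:
  UDL 26: wL⁴/(8EI) = 107949/EI
  point load 180 at a = 2.25: Pa²(3L − a)/(6EI) = 5809/EI
  δ_0 = 113758/EI
Tip deflection under a unit load at Y: L³/(3EI) = 820.1/EI.
Compatibility at Y: δ_0 − R_Y·δ_{YY} = 0, so R_Y = 113758/820.1 = 138.7 kN.

R_Y = 138.7 kN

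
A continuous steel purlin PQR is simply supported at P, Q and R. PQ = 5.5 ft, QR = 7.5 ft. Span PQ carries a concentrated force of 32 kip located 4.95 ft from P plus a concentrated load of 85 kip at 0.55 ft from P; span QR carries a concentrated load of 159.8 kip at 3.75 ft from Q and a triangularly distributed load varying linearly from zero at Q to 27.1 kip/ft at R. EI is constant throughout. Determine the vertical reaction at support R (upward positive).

Take M_Q as the redundant. Released structure: two simple spans PQ and QR with a hinge at Q.
End slopes at the hinge Q, treating each span as simply supported:
  span PQ: point load 32 at a = 4.95: Pab(L + a)/(6LEI) = 27.59/EI
  span PQ: point load 85 at a = 0.55: Pab(L + a)/(6LEI) = 42.43/EI
  span QR: point load 159.8 at a = 3.75: Pab(L + b)/(6LEI) = 561.8/EI
  span QR: triangular load, peak 27.1: 7w₀L³/(360EI) = 222.3/EI
  relative rotation θ_0 = (70.01 + 784.1)/EI = 854.1/EI
A unit hogging moment at Q produces rotation L₁/(3EI) + L₂/(3EI) = 4.333/EI.
Slope continuity at Q: θ_0 = M_Q·4.333/EI, so M_Q = 854.1/4.333 = 197.1 kip·ft (hogging).
Span QR, ΣM about R: R_Q^{QR}·7.5 = 853.3 + 197.1, so R_Q^{QR} = 140.1 kip and R_R = 261.4 − 140.1 = 121.4 kip.

R_R = 121.4 kip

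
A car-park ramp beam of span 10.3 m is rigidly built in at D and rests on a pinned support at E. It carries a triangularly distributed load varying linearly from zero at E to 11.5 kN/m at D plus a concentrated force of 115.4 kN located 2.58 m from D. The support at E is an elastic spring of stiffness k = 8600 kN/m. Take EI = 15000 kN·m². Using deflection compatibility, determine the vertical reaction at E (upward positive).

Take the reaction at E as the redundant and release it; the primary structure is a cantilever fixed at D.
Free-end deflection of the primary structure under the applied loading (downward +):
  triangular load, peak 11.5 at the fixed end: w₀L⁴/(30EI) = 4314/EI
  point load 115.4 at a = 2.58: Pa²(3L − a)/(6EI) = 3626/EI
  δ_0 = 7940/EI
Tip deflection under a unit load at E: L³/(3EI) = 364.2/EI.
With EI = 15000 kN·m²: δ_0 = 0.52934 m and δ_{EE} = 0.024283 m/kN.
Compatibility — the spring shortens by R_E/k under the reaction it provides: δ_0 − R_E·δ_{EE} = R_E/k. With 1/k = 0.000116 m/kN, R_E = δ_0 / (δ_{EE} + 1/k) = 0.52934 / (0.024283 + 0.000116) = 21.7 kN.

R_E = 21.7 kN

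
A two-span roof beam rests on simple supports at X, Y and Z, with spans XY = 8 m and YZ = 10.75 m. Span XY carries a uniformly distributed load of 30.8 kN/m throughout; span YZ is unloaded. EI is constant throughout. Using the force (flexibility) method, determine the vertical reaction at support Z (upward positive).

R_Z = -9.78 kN

Take M_Y as the redundant. Released structure: two simple spans XY and YZ with a hinge at Y.
Discontinuity in slope at Y on the released structure — sum the simple-span end rotations:
  span XY: UDL 30.8: wL³/(24EI) = 657.1/EI
  relative rotation θ_0 = (657.1 + 0)/EI = 657.1/EI
A unit hogging moment at Y produces rotation L₁/(3EI) + L₂/(3EI) = 6.25/EI.
Slope continuity at Y: θ_0 = M_Y·6.25/EI, so M_Y = 657.1/6.25 = 105.1 kN·m (hogging).
Span YZ, ΣM about Z: R_Y^{YZ}·10.75 = 0 + 105.1, so R_Y^{YZ} = 9.78 kN and R_Z = 0 − 9.78 = -9.78 kN.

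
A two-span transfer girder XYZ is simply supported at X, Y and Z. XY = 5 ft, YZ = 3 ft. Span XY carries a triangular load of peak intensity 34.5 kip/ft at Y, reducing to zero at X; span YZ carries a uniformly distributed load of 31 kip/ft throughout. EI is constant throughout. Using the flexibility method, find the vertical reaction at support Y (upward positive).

Insert a hinge at Y; M_Y is the redundant, and each span becomes simply supported.
Rotations at Y on the released spans (each span's end-slope, ×1/EI):
  span XY: triangular load, peak 34.5: w₀L³/(45EI) = 95.83/EI
  span YZ: UDL 31: wL³/(24EI) = 34.88/EI
  relative rotation θ_0 = (95.83 + 34.88)/EI = 130.7/EI
A unit hogging moment at Y produces rotation L₁/(3EI) + L₂/(3EI) = 2.667/EI.
Compatibility: M_Y·(L₁+L₂)/(3EI) = θ_0, giving M_Y = 49.02 kip·ft (hogging).
Span XY, ΣM about X with M_Y applied at Y: R_Y^{XY}·5 = 287.5 + 49.02, so R_Y^{XY} = 67.3 kip and R_X = 86.25 − 67.3 = 18.95 kip.
Span YZ, ΣM about Z: R_Y^{YZ}·3 = 139.5 + 49.02, so R_Y^{YZ} = 62.84 kip and R_Z = 93 − 62.84 = 30.16 kip.
R_Y = 67.3 + 62.84 = 130.1 kip.

R_Y = 130.1 kip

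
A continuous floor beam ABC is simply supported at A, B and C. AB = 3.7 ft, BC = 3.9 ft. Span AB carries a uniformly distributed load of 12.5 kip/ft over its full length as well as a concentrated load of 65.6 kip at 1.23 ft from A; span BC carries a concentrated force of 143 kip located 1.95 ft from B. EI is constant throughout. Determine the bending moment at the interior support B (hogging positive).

M_B = 81.54 kip·ft

Take M_B as the redundant. Released structure: two simple spans AB and BC with a hinge at B.
Rotations at B on the released spans (each span's end-slope, ×1/EI):
  span AB: UDL 12.5: wL³/(24EI) = 26.38/EI
  span AB: point load 65.6 at a = 1.23: Pab(L + a)/(6LEI) = 44.26/EI
  span BC: point load 143 at a = 1.95: Pab(L + b)/(6LEI) = 135.9/EI
  relative rotation θ_0 = (70.64 + 135.9)/EI = 206.6/EI
A unit hogging moment at B produces rotation L₁/(3EI) + L₂/(3EI) = 2.533/EI.
Slope continuity at B: θ_0 = M_B·2.533/EI, so M_B = 206.6/2.533 = 81.54 kip·ft (hogging).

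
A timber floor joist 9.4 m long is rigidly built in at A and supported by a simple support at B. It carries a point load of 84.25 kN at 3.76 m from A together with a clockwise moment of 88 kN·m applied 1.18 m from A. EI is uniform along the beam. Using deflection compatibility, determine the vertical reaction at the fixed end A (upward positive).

Choose R_B as the redundant. The primary structure is the cantilever fixed at A.
Deflection at B on the released cantilever, summing each load's contribution:
  point load 84.25 at a = 3.76: Pa²(3L − a)/(6EI) = 4852/EI
  clockwise couple 88 at a = 1.18: M₀a(2L − a)/(2EI) = 914.8/EI
  δ_0 = 5767/EI
Tip deflection under a unit load at B: L³/(3EI) = 276.9/EI.
The prop prevents deflection at B: R_B = δ_0/δ_{BB} = 5767/276.9 = 20.83 kN.
Vertical equilibrium: R_A = ΣP − R_B = 84.25 − 20.83 = 63.42 kN.

R_A = 63.42 kN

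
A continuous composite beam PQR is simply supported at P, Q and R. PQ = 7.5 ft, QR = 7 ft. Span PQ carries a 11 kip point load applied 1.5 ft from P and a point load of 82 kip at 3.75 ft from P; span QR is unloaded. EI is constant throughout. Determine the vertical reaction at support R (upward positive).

Insert a hinge at Q; M_Q is the redundant, and each span becomes simply supported.
Rotations at Q on the released spans (each span's end-slope, ×1/EI):
  span PQ: point load 11 at a = 1.5: Pab(L + a)/(6LEI) = 19.8/EI
  span PQ: point load 82 at a = 3.75: Pab(L + a)/(6LEI) = 288.3/EI
  relative rotation θ_0 = (308.1 + 0)/EI = 308.1/EI
A unit hogging moment at Q produces rotation L₁/(3EI) + L₂/(3EI) = 4.833/EI.
Compatibility: M_Q·(L₁+L₂)/(3EI) = θ_0, giving M_Q = 63.74 kip·ft (hogging).
Span QR, ΣM about R: R_Q^{QR}·7 = 0 + 63.74, so R_Q^{QR} = 9.106 kip and R_R = 0 − 9.106 = -9.106 kip.

R_R = -9.106 kip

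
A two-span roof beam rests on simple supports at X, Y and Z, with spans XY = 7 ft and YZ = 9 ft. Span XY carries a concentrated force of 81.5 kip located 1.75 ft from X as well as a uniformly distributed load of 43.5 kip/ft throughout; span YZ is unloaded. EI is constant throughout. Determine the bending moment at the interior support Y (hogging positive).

M_Y = 145.8 kip·ft

Release continuity at Y by inserting a hinge; the redundant is the internal moment M_Y. The primary structure is two simply-supported spans XY and YZ.
Discontinuity in slope at Y on the released structure — sum the simple-span end rotations:
  span XY: point load 81.5 at a = 1.75: Pab(L + a)/(6LEI) = 156/EI
  span XY: UDL 43.5: wL³/(24EI) = 621.7/EI
  relative rotation θ_0 = (777.7 + 0)/EI = 777.7/EI
A unit hogging moment at Y produces rotation L₁/(3EI) + L₂/(3EI) = 5.333/EI.
Slope continuity at Y: θ_0 = M_Y·5.333/EI, so M_Y = 777.7/5.333 = 145.8 kip·ft (hogging).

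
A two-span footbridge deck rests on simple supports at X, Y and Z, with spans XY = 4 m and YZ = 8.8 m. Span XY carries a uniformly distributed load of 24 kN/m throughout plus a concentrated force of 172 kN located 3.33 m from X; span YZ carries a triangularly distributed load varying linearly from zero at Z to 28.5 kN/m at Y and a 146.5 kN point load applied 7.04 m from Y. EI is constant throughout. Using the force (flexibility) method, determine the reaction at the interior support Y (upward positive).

Release continuity at Y by inserting a hinge; the redundant is the internal moment M_Y. The primary structure is two simply-supported spans XY and YZ.
Discontinuity in slope at Y on the released structure — sum the simple-span end rotations:
  span XY: UDL 24: wL³/(24EI) = 64/EI
  span XY: point load 172 at a = 3.33: Pab(L + a)/(6LEI) = 117.2/EI
  span YZ: triangular load, peak 28.5: w₀L³/(45EI) = 431.6/EI
  span YZ: point load 146.5 at a = 7.04: Pab(L + b)/(6LEI) = 363/EI
  relative rotation θ_0 = (181.2 + 794.6)/EI = 975.8/EI
A unit hogging moment at Y produces rotation L₁/(3EI) + L₂/(3EI) = 4.267/EI.
Compatibility: M_Y·(L₁+L₂)/(3EI) = θ_0, giving M_Y = 228.7 kN·m (hogging).
Span XY, ΣM about X with M_Y applied at Y: R_Y^{XY}·4 = 764.8 + 228.7, so R_Y^{XY} = 248.4 kN and R_X = 268 − 248.4 = 19.63 kN.
Span YZ, ΣM about Z: R_Y^{YZ}·8.8 = 993.5 + 228.7, so R_Y^{YZ} = 138.9 kN and R_Z = 271.9 − 138.9 = 133 kN.
R_Y = 248.4 + 138.9 = 387.3 kN.

R_Y = 387.3 kN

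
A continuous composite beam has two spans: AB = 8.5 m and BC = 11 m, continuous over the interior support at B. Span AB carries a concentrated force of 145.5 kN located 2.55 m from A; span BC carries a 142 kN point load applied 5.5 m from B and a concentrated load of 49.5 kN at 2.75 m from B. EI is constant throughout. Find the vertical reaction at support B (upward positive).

Take M_B as the redundant. Released structure: two simple spans AB and BC with a hinge at B.
Discontinuity in slope at B on the released structure — sum the simple-span end rotations:
  span AB: point load 145.5 at a = 2.55: Pab(L + a)/(6LEI) = 478.3/EI
  span BC: point load 142 at a = 5.5: Pab(L + b)/(6LEI) = 1074/EI
  span BC: point load 49.5 at a = 2.75: Pab(L + b)/(6LEI) = 327.6/EI
  relative rotation θ_0 = (478.3 + 1401)/EI = 1880/EI
A unit hogging moment at B produces rotation L₁/(3EI) + L₂/(3EI) = 6.5/EI.
Compatibility: M_B·(L₁+L₂)/(3EI) = θ_0, giving M_B = 289.2 kN·m (hogging).
Span AB, ΣM about A with M_B applied at B: R_B^{AB}·8.5 = 371 + 289.2, so R_B^{AB} = 77.67 kN and R_A = 145.5 − 77.67 = 67.83 kN.
Span BC, ΣM about C: R_B^{BC}·11 = 1189 + 289.2, so R_B^{BC} = 134.4 kN and R_C = 191.5 − 134.4 = 57.08 kN.
R_B = 77.67 + 134.4 = 212.1 kN.

R_B = 212.1 kN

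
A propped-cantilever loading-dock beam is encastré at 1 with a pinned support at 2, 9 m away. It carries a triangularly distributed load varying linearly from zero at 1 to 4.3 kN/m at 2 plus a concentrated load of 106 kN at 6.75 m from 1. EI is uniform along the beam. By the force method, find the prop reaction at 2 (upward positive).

Remove the prop at 2; the released (primary) structure is a cantilever built in at 1.
Free-end deflection of the primary structure under the applied loading (downward +):
  triangular load, peak 4.3 at the free end: 11w₀L⁴/(120EI) = 2586/EI
  point load 106 at a = 6.75: Pa²(3L − a)/(6EI) = 16300/EI
  δ_0 = 18886/EI
Flexibility coefficient — unit upward force at 2: δ_{22} = L³/(3EI) = 243/EI.
Compatibility at 2: δ_0 − R_2·δ_{22} = 0, so R_2 = 18886/243 = 77.72 kN.

R_2 = 77.72 kN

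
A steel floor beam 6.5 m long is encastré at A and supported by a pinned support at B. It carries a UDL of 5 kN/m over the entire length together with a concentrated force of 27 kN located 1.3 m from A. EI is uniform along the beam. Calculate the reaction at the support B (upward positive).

Take the reaction at B as the redundant and release it; the primary structure is a cantilever fixed at A.
Deflection at B on the released cantilever, summing each load's contribution:
  UDL 5: wL⁴/(8EI) = 1116/EI
  point load 27 at a = 1.3: Pa²(3L − a)/(6EI) = 138.4/EI
  δ_0 = 1254/EI
Tip deflection under a unit load at B: L³/(3EI) = 91.54/EI.
Compatibility at B: δ_0 − R_B·δ_{BB} = 0, so R_B = 1254/91.54 = 13.7 kN.

R_B = 13.7 kN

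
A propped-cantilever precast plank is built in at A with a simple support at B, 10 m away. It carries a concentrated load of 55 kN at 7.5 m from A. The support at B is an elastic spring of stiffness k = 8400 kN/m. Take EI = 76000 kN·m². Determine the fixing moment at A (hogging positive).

M_A = 73.65 kN·m

Choose R_B as the redundant. The primary structure is the cantilever fixed at A.
Primary-structure tip deflection at B by superposition:
  point load 55 at a = 7.5: Pa²(3L − a)/(6EI) = 11602/EI
Tip deflection under a unit load at B: L³/(3EI) = 333.3/EI.
With EI = 76000 kN·m²: δ_0 = 0.15265 m and δ_{BB} = 0.004386 m/kN.
Compatibility — the spring shortens by R_B/k under the reaction it provides: δ_0 − R_B·δ_{BB} = R_B/k. With 1/k = 0.000119 m/kN, R_B = δ_0 / (δ_{BB} + 1/k) = 0.15265 / (0.004386 + 0.000119) = 33.88 kN.
Moment equilibrium about A: M_A = Σ(load moments about A) − R_B·L = 412.5 − 33.88×10 = 73.65 kN·m.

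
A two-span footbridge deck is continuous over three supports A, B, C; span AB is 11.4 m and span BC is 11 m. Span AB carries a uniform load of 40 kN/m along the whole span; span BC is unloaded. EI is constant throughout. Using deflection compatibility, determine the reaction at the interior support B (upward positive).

R_B = 287.1 kN

Release continuity at B by inserting a hinge; the redundant is the internal moment M_B. The primary structure is two simply-supported spans AB and BC.
End slopes at the hinge B, treating each span as simply supported:
  span AB: UDL 40: wL³/(24EI) = 2469/EI
  relative rotation θ_0 = (2469 + 0)/EI = 2469/EI
A unit hogging moment at B produces rotation L₁/(3EI) + L₂/(3EI) = 7.467/EI.
Compatibility: M_B·(L₁+L₂)/(3EI) = θ_0, giving M_B = 330.7 kN·m (hogging).
Span AB, ΣM about A with M_B applied at B: R_B^{AB}·11.4 = 2599 + 330.7, so R_B^{AB} = 257 kN and R_A = 456 − 257 = 199 kN.
Span BC, ΣM about C: R_B^{BC}·11 = 0 + 330.7, so R_B^{BC} = 30.06 kN and R_C = 0 − 30.06 = -30.06 kN.
R_B = 257 + 30.06 = 287.1 kN.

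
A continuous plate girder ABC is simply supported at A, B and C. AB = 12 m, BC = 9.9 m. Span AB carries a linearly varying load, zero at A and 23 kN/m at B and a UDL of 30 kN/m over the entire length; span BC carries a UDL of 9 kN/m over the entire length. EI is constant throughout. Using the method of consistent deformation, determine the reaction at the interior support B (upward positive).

Release continuity at B by inserting a hinge; the redundant is the internal moment M_B. The primary structure is two simply-supported spans AB and BC.
Rotations at B on the released spans (each span's end-slope, ×1/EI):
  span AB: triangular load, peak 23: w₀L³/(45EI) = 883.2/EI
  span AB: UDL 30: wL³/(24EI) = 2160/EI
  span BC: UDL 9: wL³/(24EI) = 363.9/EI
  relative rotation θ_0 = (3043 + 363.9)/EI = 3407/EI
A unit hogging moment at B produces rotation L₁/(3EI) + L₂/(3EI) = 7.3/EI.
Compatibility: M_B·(L₁+L₂)/(3EI) = θ_0, giving M_B = 466.7 kN·m (hogging).
Span AB, ΣM about A with M_B applied at B: R_B^{AB}·12 = 3264 + 466.7, so R_B^{AB} = 310.9 kN and R_A = 498 − 310.9 = 187.1 kN.
Span BC, ΣM about C: R_B^{BC}·9.9 = 441 + 466.7, so R_B^{BC} = 91.69 kN and R_C = 89.1 − 91.69 = -2.594 kN.
R_B = 310.9 + 91.69 = 402.6 kN.

R_B = 402.6 kN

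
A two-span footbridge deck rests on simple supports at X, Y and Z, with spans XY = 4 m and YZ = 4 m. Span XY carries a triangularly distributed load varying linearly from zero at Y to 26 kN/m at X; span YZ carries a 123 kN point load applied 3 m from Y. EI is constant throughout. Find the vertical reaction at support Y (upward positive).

Insert a hinge at Y; M_Y is the redundant, and each span becomes simply supported.
End slopes at the hinge Y, treating each span as simply supported:
  span XY: triangular load, peak 26: 7w₀L³/(360EI) = 32.36/EI
  span YZ: point load 123 at a = 3: Pab(L + b)/(6LEI) = 76.88/EI
  relative rotation θ_0 = (32.36 + 76.88)/EI = 109.2/EI
A unit hogging moment at Y produces rotation L₁/(3EI) + L₂/(3EI) = 2.667/EI.
Compatibility: M_Y·(L₁+L₂)/(3EI) = θ_0, giving M_Y = 40.96 kN·m (hogging).
Span XY, ΣM about X with M_Y applied at Y: R_Y^{XY}·4 = 69.33 + 40.96, so R_Y^{XY} = 27.57 kN and R_X = 52 − 27.57 = 24.43 kN.
Span YZ, ΣM about Z: R_Y^{YZ}·4 = 123 + 40.96, so R_Y^{YZ} = 40.99 kN and R_Z = 123 − 40.99 = 82.01 kN.
R_Y = 27.57 + 40.99 = 68.56 kN.

R_Y = 68.56 kN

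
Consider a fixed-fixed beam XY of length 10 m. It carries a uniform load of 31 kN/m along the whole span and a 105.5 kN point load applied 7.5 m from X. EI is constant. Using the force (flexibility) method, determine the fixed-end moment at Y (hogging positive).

Take the two fixed-end moments M_X, M_Y as redundants; the released structure is the simple span XY.
On the primary (simply-supported) span, the end slopes from the loading are:
  at X: UDL 31: wL³/(24EI) = 1292/EI
  at Y: UDL 31: wL³/(24EI) = 1292/EI
  at X: point load 105.5 at a = 7.5: Pab(L + b)/(6LEI) = 412.1/EI
  at Y: point load 105.5 at a = 7.5: Pab(L + a)/(6LEI) = 577/EI
  θ_X0 = 1704/EI,  θ_Y0 = 1869/EI
Flexibility coefficients: a unit moment at one end gives L/(3EI) there and L/(6EI) at the far end, so f₁₁ = f₂₂ = 3.333/EI and f₁₂ = f₂₁ = 1.667/EI.
Compatibility — zero rotation at each built-in end:
  3.333 M_X + 1.667 M_Y = 1704
  1.667 M_X + 3.333 M_Y = 1869
Solving the pair gives M_X = 307.8 kN·m and M_Y = 406.7 kN·m (hogging).

M_Y = 406.7 kN·m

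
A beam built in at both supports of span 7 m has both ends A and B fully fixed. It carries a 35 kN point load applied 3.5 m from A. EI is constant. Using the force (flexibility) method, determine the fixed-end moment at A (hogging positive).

M_A = 30.62 kN·m

Take the two fixed-end moments M_A, M_B as redundants; the released structure is the simple span AB.
Simple-span end rotations at A and B under the given loads:
  at A: point load 35 at a = 3.5: Pab(L + b)/(6LEI) = 107.2/EI
  at B: point load 35 at a = 3.5: Pab(L + a)/(6LEI) = 107.2/EI
  θ_A0 = 107.2/EI,  θ_B0 = 107.2/EI
Flexibility coefficients: a unit moment at one end gives L/(3EI) there and L/(6EI) at the far end, so f₁₁ = f₂₂ = 2.333/EI and f₁₂ = f₂₁ = 1.167/EI.
Compatibility — zero rotation at each built-in end:
  2.333 M_A + 1.167 M_B = 107.2
  1.167 M_A + 2.333 M_B = 107.2
Solving the pair gives M_A = 30.62 kN·m and M_B = 30.62 kN·m (hogging).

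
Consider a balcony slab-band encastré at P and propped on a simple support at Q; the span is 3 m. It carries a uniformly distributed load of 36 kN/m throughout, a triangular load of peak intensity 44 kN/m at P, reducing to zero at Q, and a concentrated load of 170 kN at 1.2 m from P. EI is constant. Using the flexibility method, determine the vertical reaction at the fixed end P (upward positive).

Take the reaction at Q as the redundant and release it; the primary structure is a cantilever fixed at P.
Deflection at Q on the released cantilever, summing each load's contribution:
  UDL 36: wL⁴/(8EI) = 364.5/EI
  triangular load, peak 44 at the fixed end: w₀L⁴/(30EI) = 118.8/EI
  point load 170 at a = 1.2: Pa²(3L − a)/(6EI) = 318.2/EI
  δ_0 = 801.5/EI
Tip deflection under a unit load at Q: L³/(3EI) = 9/EI.
The prop prevents deflection at Q: R_Q = δ_0/δ_{QQ} = 801.5/9 = 89.06 kN.
Vertical equilibrium: R_P = ΣP − R_Q = 344 − 89.06 = 254.9 kN.

R_P = 254.9 kN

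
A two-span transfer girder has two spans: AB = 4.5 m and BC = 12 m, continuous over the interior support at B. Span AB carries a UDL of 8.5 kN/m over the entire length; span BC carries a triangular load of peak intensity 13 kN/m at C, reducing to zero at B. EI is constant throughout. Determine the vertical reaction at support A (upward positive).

R_A = 0.1725 kN

Release continuity at B by inserting a hinge; the redundant is the internal moment M_B. The primary structure is two simply-supported spans AB and BC.
Rotations at B on the released spans (each span's end-slope, ×1/EI):
  span AB: UDL 8.5: wL³/(24EI) = 32.27/EI
  span BC: triangular load, peak 13: 7w₀L³/(360EI) = 436.8/EI
  relative rotation θ_0 = (32.27 + 436.8)/EI = 469.1/EI
A unit hogging moment at B produces rotation L₁/(3EI) + L₂/(3EI) = 5.5/EI.
Compatibility: M_B·(L₁+L₂)/(3EI) = θ_0, giving M_B = 85.29 kN·m (hogging).
Span AB, ΣM about A with M_B applied at B: R_B^{AB}·4.5 = 86.06 + 85.29, so R_B^{AB} = 38.08 kN and R_A = 38.25 − 38.08 = 0.1725 kN.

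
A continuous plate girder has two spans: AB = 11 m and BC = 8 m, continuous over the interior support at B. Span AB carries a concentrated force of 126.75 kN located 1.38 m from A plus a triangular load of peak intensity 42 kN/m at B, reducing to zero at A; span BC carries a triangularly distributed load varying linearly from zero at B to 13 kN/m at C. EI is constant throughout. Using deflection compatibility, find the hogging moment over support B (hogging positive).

Release continuity at B by inserting a hinge; the redundant is the internal moment M_B. The primary structure is two simply-supported spans AB and BC.
Discontinuity in slope at B on the released structure — sum the simple-span end rotations:
  span AB: point load 126.75 at a = 1.38: Pab(L + a)/(6LEI) = 315.6/EI
  span AB: triangular load, peak 42: w₀L³/(45EI) = 1242/EI
  span BC: triangular load, peak 13: 7w₀L³/(360EI) = 129.4/EI
  relative rotation θ_0 = (1558 + 129.4)/EI = 1687/EI
A unit hogging moment at B produces rotation L₁/(3EI) + L₂/(3EI) = 6.333/EI.
Compatibility: M_B·(L₁+L₂)/(3EI) = θ_0, giving M_B = 266.4 kN·m (hogging).

M_B = 266.4 kN·m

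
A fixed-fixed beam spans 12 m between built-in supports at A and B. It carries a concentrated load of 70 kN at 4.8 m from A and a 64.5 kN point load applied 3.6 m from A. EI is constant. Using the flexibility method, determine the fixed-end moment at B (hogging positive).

M_B = 129.4 kN·m

Release both end moments; the primary structure is a simply-supported span AB with redundants M_A and M_B.
On the primary (simply-supported) span, the end slopes from the loading are:
  at A: point load 70 at a = 4.8: Pab(L + b)/(6LEI) = 645.1/EI
  at B: point load 70 at a = 4.8: Pab(L + a)/(6LEI) = 564.5/EI
  at A: point load 64.5 at a = 3.6: Pab(L + b)/(6LEI) = 552.6/EI
  at B: point load 64.5 at a = 3.6: Pab(L + a)/(6LEI) = 422.6/EI
  θ_A0 = 1198/EI,  θ_B0 = 987.1/EI
Flexibility coefficients: a unit moment at one end gives L/(3EI) there and L/(6EI) at the far end, so f₁₁ = f₂₂ = 4/EI and f₁₂ = f₂₁ = 2/EI.
Compatibility — zero rotation at each built-in end:
  4 M_A + 2 M_B = 1198
  2 M_A + 4 M_B = 987.1
Solving the pair gives M_A = 234.7 kN·m and M_B = 129.4 kN·m (hogging).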